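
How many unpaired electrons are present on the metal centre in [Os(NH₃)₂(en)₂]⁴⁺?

Ammonia is neutral; ethylenediamine is neutral; balancing the +4 overall charge requires Os(IV).
Os sits in group 8, so the d-electron count is 8 − 4 = 4.
Counting donor atoms: 2×ammonia (monodentate) → 2 donors; 2×ethylenediamine (bidentate) → 4 donors. Coordination number = 6.
The spin state decides the count: a 5d ion has a large Δₒ and is invariably low-spin.
An octahedral low-spin d⁴ ion is t₂g⁴e_g⁰, giving 2 unpaired electrons.

2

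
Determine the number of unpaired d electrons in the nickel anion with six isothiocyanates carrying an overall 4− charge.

2

Each isothiocyanate is −1; balancing the −4 overall charge requires Ni(II).
Nickel is a group-10 element; Ni(II) is therefore d⁸.
In an octahedral field the d⁸ configuration is t₂g⁶e_g² (only one arrangement possible), giving 2 unpaired electrons.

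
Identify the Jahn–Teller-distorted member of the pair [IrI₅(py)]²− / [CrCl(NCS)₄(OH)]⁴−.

[IrI₅(py)]²−: Summing ligand charges against the −2 overall charge gives an oxidation state of +3 for iridium. Ir sits in group 9, so the d-electron count is 9 − 3 = 6. A 5d ion has a large Δₒ and is invariably low-spin. The d⁶ configuration leaves the e_g set evenly filled (or empty) — no strong Jahn–Teller driving force.
[CrCl(NCS)₄(OH)]⁴−: Summing ligand charges against the −4 overall charge gives an oxidation state of +2 for chromium. Cr sits in group 6, so the d-electron count is 6 − 2 = 4. Chloride, hydroxide, and isothiocyanate are weak-field ligands for a first-row metal, so the complex is high-spin. The t₂g³e_g¹ (high-spin) configuration has an unevenly filled e_g set; the Jahn–Teller theorem predicts a tetragonal distortion (typically axial elongation) to lift the degeneracy.

[CrCl(NCS)₄(OH)]⁴−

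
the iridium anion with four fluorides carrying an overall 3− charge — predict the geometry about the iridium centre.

Each fluoride is −1; balancing the −3 overall charge requires Ir(I).
Ir sits in group 9, so the d-electron count is 9 − 1 = 8.
With 4 monodentate ligands the coordination number is 4.
A 5d d⁸ ion has a large crystal-field splitting; square planar leaves the high-energy d_{x²−y²} orbital empty and maximises CFSE.

square planar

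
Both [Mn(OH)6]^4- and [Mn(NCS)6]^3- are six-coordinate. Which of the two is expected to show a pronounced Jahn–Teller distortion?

[Mn(OH)6]^4-: Summing ligand charges against the −4 overall charge gives an oxidation state of +2 for manganese. Manganese is a group-7 element; Mn(II) is therefore d⁵. Hydroxide is a weak-field ligand for a first-row metal, so the complex is high-spin. The d⁵ configuration leaves the e_g set evenly filled (or empty) — no strong Jahn–Teller driving force.
[Mn(NCS)6]^3-: Ligand charges: each isothiocyanate is −1. With an overall charge of −3 the manganese centre must be in the +3 oxidation state. Group 7 minus oxidation state 3 gives a d⁴ configuration. Isothiocyanate is a weak-field ligand for a first-row metal, so the complex is high-spin. The t₂g³e_g¹ (high-spin) configuration has an unevenly filled e_g set; the Jahn–Teller theorem predicts a tetragonal distortion (typically axial elongation) to lift the degeneracy.

[Mn(NCS)6]^3-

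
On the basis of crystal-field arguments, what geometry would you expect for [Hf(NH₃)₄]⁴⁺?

tetrahedral

Summing ligand charges against the +4 overall charge gives an oxidation state of +4 for hafnium.
Hafnium is a group-4 element; Hf(IV) is therefore d⁰.
Coordination number: 4.
A d⁰ ion has no crystal-field stabilisation preference between square planar and tetrahedral, so four ligands adopt the sterically favoured tetrahedral geometry.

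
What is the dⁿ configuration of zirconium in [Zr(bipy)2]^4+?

d0

2,2′-bipyridine is neutral; balancing the +4 overall charge requires Zr(IV).
Zirconium is a group-4 element; Zr(IV) is therefore d⁰.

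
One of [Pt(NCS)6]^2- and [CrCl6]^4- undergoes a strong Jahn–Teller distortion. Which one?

[Pt(NCS)6]^2-: Summing ligand charges against the −2 overall charge gives an oxidation state of +4 for platinum. Pt sits in group 10, so the d-electron count is 10 − 4 = 6. A 5d ion has a large Δₒ and is invariably low-spin. The d⁶ configuration leaves the e_g set evenly filled (or empty) — no strong Jahn–Teller driving force.
[CrCl6]^4-: Ligand charges: each chloride is −1. With an overall charge of −4 the chromium centre must be in the +2 oxidation state. Group 6 minus oxidation state 2 gives a d⁴ configuration. Chloride is a weak-field ligand for a first-row metal, so the complex is high-spin. The t₂g³e_g¹ (high-spin) configuration has an unevenly filled e_g set; the Jahn–Teller theorem predicts a tetragonal distortion (typically axial elongation) to lift the degeneracy.

[CrCl6]^4-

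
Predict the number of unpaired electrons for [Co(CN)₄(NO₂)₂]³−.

0 unpaired electrons

Ligand charges: each cyanide is −1; each nitro (N-bound nitrite) is −1. With an overall charge of −3 the cobalt centre must be in the +3 oxidation state.
Cobalt is a group-9 element; Co(III) is therefore d⁶.
The spin state decides the count: Co(III) has an exceptionally large octahedral splitting and is low-spin with essentially every ligand except fluoride.
An octahedral low-spin d⁶ ion is t₂g⁶e_g⁰, giving 0 unpaired electrons.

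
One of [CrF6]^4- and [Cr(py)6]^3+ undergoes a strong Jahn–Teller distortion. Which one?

[CrF6]^4-

[CrF6]^4-: Ligand charges: each fluoride is −1. With an overall charge of −4 the chromium centre must be in the +2 oxidation state. Cr sits in group 6, so the d-electron count is 6 − 2 = 4. Fluoride is a weak-field ligand for a first-row metal, so the complex is high-spin. The t₂g³e_g¹ (high-spin) configuration has an unevenly filled e_g set; the Jahn–Teller theorem predicts a tetragonal distortion (typically axial elongation) to lift the degeneracy.
[Cr(py)6]^3+: Summing ligand charges against the +3 overall charge gives an oxidation state of +3 for chromium. Cr sits in group 6, so the d-electron count is 6 − 3 = 3. The d³ configuration leaves the e_g set evenly filled (or empty) — no strong Jahn–Teller driving force.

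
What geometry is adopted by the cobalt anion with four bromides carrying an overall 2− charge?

Each bromide is −1; balancing the −2 overall charge requires Co(II).
Group 9 minus oxidation state 2 gives a d⁷ configuration.
Coordination number: 4.
Bromide is a weak-field ligand.
For a high-spin 3d d⁷ ion with weak-field ligands the small Δₜ gives little square-planar CFSE advantage, so four ligands adopt the sterically favoured tetrahedral geometry.

tetrahedral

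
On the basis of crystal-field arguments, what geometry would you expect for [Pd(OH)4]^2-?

Summing ligand charges against the −2 overall charge gives an oxidation state of +2 for palladium.
Group 10 minus oxidation state 2 gives a d⁸ configuration.
With 4 monodentate ligands the coordination number is 4.
A 4d d⁸ ion has a large crystal-field splitting; square planar leaves the high-energy d_{x²−y²} orbital empty and maximises CFSE.

square planar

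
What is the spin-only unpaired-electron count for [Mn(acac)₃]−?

5 unpaired electrons

Ligand charges: each acetylacetonate is −1. With an overall charge of −1 the manganese centre must be in the +2 oxidation state.
Manganese is a group-7 element; Mn(II) is therefore d⁵.
Counting donor atoms: 3×acetylacetonate (bidentate) → 6 donors. Coordination number = 6.
The spin state decides the count: Acetylacetonate is a weak-field ligand for a first-row metal, so the complex is high-spin.
An octahedral high-spin d⁵ ion is t₂g³e_g², giving 5 unpaired electrons.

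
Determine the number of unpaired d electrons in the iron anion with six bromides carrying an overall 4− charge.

Each bromide is −1; balancing the −4 overall charge requires Fe(II).
Iron is a group-8 element; Fe(II) is therefore d⁶.
The spin state decides the count: Bromide is a weak-field ligand for a first-row metal, so the complex is high-spin.
An octahedral high-spin d⁶ ion is t₂g⁴e_g², giving 4 unpaired electrons.

4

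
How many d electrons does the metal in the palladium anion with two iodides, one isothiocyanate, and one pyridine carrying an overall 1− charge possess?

Ligand charges: each iodide is −1; each isothiocyanate is −1; pyridine is neutral. With an overall charge of −1 the palladium centre must be in the +2 oxidation state.
Group 10 minus oxidation state 2 gives a d⁸ configuration.

d⁸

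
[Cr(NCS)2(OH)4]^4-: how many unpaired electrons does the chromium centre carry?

4

Ligand charges: each isothiocyanate is −1; each hydroxide is −1. With an overall charge of −4 the chromium centre must be in the +2 oxidation state.
Chromium is a group-6 element; Cr(II) is therefore d⁴.
The spin state decides the count: Hydroxide and isothiocyanate are weak-field ligands for a first-row metal, so the complex is high-spin.
An octahedral high-spin d⁴ ion is t₂g³e_g¹, giving 4 unpaired electrons.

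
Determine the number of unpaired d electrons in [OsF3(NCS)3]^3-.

1

Summing ligand charges against the −3 overall charge gives an oxidation state of +3 for osmium.
Os sits in group 8, so the d-electron count is 8 − 3 = 5.
The spin state decides the count: a 5d ion has a large Δₒ and is invariably low-spin.
An octahedral low-spin d⁵ ion is t₂g⁵e_g⁰, giving 1 unpaired electron.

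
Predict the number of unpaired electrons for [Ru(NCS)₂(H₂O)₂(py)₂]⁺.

Each isothiocyanate is −1; water is neutral; pyridine is neutral; balancing the +1 overall charge requires Ru(III).
Ruthenium is a group-8 element; Ru(III) is therefore d⁵.
The spin state decides the count: a 4d ion has a large Δₒ and is invariably low-spin.
An octahedral low-spin d⁵ ion is t₂g⁵e_g⁰, giving 1 unpaired electron.

1 unpaired electron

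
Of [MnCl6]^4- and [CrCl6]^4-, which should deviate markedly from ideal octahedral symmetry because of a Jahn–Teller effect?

[CrCl6]^4-

[MnCl6]^4-: Ligand charges: each chloride is −1. With an overall charge of −4 the manganese centre must be in the +2 oxidation state. Group 7 minus oxidation state 2 gives a d⁵ configuration. Chloride is a weak-field ligand for a first-row metal, so the complex is high-spin. The d⁵ configuration leaves the e_g set evenly filled (or empty) — no strong Jahn–Teller driving force.
[CrCl6]^4-: Each chloride is −1; balancing the −4 overall charge requires Cr(II). Cr sits in group 6, so the d-electron count is 6 − 2 = 4. Chloride is a weak-field ligand for a first-row metal, so the complex is high-spin. The t₂g³e_g¹ (high-spin) configuration has an unevenly filled e_g set; the Jahn–Teller theorem predicts a tetragonal distortion (typically axial elongation) to lift the degeneracy.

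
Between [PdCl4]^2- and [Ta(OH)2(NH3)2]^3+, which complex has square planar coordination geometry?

[PdCl4]^2-

For [PdCl4]^2-: Each chloride is −1; balancing the −2 overall charge requires Pd(II). Pd sits in group 10, so the d-electron count is 10 − 2 = 8. A 4d d⁸ ion has a large crystal-field splitting; square planar leaves the high-energy d_{x²−y²} orbital empty and maximises CFSE. → square planar.
For [Ta(OH)2(NH3)2]^3+: Summing ligand charges against the +3 overall charge gives an oxidation state of +5 for tantalum. Tantalum is a group-5 element; Ta(V) is therefore d⁰. A d⁰ ion has no crystal-field stabilisation preference between square planar and tetrahedral, so four ligands adopt the sterically favoured tetrahedral geometry. → tetrahedral.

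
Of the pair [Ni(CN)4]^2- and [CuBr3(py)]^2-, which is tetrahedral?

For [Ni(CN)4]^2-: Each cyanide is −1; balancing the −2 overall charge requires Ni(II). Group 10 minus oxidation state 2 gives a d⁸ configuration. Cyanide is a strong-field ligand (high in the spectrochemical series). A 3d d⁸ ion with strong-field ligands gains enough CFSE to favour square planar over tetrahedral. → square planar.
For [CuBr3(py)]^2-: Each bromide is −1; pyridine is neutral; balancing the −2 overall charge requires Cu(I). Cu sits in group 11, so the d-electron count is 11 − 1 = 10. A d¹⁰ ion has no crystal-field stabilisation preference between square planar and tetrahedral, so four ligands adopt the sterically favoured tetrahedral geometry. → tetrahedral.

[CuBr3(py)]^2-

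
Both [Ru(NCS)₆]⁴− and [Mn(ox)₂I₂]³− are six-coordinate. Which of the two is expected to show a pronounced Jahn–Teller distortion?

[Mn(ox)₂I₂]³−

[Ru(NCS)₆]⁴−: Ligand charges: each isothiocyanate is −1. With an overall charge of −4 the ruthenium centre must be in the +2 oxidation state. Ru sits in group 8, so the d-electron count is 8 − 2 = 6. A 4d ion has a large Δₒ and is invariably low-spin. The d⁶ configuration leaves the e_g set evenly filled (or empty) — no strong Jahn–Teller driving force.
[Mn(ox)₂I₂]³−: Each oxalate is −2; each iodide is −1; balancing the −3 overall charge requires Mn(III). Group 7 minus oxidation state 3 gives a d⁴ configuration. Iodide and oxalate are weak-field ligands for a first-row metal, so the complex is high-spin. The t₂g³e_g¹ (high-spin) configuration has an unevenly filled e_g set; the Jahn–Teller theorem predicts a tetragonal distortion (typically axial elongation) to lift the degeneracy.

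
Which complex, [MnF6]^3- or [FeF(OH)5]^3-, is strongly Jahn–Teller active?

[MnF6]^3-: Each fluoride is −1; balancing the −3 overall charge requires Mn(III). Manganese is a group-7 element; Mn(III) is therefore d⁴. Fluoride is a weak-field ligand for a first-row metal, so the complex is high-spin. The t₂g³e_g¹ (high-spin) configuration has an unevenly filled e_g set; the Jahn–Teller theorem predicts a tetragonal distortion (typically axial elongation) to lift the degeneracy.
[FeF(OH)5]^3-: Ligand charges: each fluoride is −1; each hydroxide is −1. With an overall charge of −3 the iron centre must be in the +3 oxidation state. Fe sits in group 8, so the d-electron count is 8 − 3 = 5. Fluoride and hydroxide are weak-field ligands for a first-row metal, so the complex is high-spin. The d⁵ configuration leaves the e_g set evenly filled (or empty) — no strong Jahn–Teller driving force.

[MnF6]^3-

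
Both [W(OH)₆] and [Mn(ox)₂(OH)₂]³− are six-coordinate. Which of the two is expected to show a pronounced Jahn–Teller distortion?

[W(OH)₆]: Each hydroxide is −1; balancing the 0 overall charge requires W(VI). Group 6 minus oxidation state 6 gives a d⁰ configuration. The d⁰ configuration leaves the e_g set evenly filled (or empty) — no strong Jahn–Teller driving force.
[Mn(ox)₂(OH)₂]³−: Each oxalate is −2; each hydroxide is −1; balancing the −3 overall charge requires Mn(III). Manganese is a group-7 element; Mn(III) is therefore d⁴. Hydroxide and oxalate are weak-field ligands for a first-row metal, so the complex is high-spin. The t₂g³e_g¹ (high-spin) configuration has an unevenly filled e_g set; the Jahn–Teller theorem predicts a tetragonal distortion (typically axial elongation) to lift the degeneracy.

[Mn(ox)₂(OH)₂]³−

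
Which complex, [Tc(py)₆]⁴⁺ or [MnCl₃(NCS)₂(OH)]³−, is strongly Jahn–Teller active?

[MnCl₃(NCS)₂(OH)]³−

[Tc(py)₆]⁴⁺: Summing ligand charges against the +4 overall charge gives an oxidation state of +4 for technetium. Technetium is a group-7 element; Tc(IV) is therefore d³. The d³ configuration leaves the e_g set evenly filled (or empty) — no strong Jahn–Teller driving force.
[MnCl₃(NCS)₂(OH)]³−: Each chloride is −1; each isothiocyanate is −1; each hydroxide is −1; balancing the −3 overall charge requires Mn(III). Manganese is a group-7 element; Mn(III) is therefore d⁴. Chloride, hydroxide, and isothiocyanate are weak-field ligands for a first-row metal, so the complex is high-spin. The t₂g³e_g¹ (high-spin) configuration has an unevenly filled e_g set; the Jahn–Teller theorem predicts a tetragonal distortion (typically axial elongation) to lift the degeneracy.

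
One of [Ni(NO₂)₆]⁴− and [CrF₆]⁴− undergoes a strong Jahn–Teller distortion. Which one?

[CrF₆]⁴−

[Ni(NO₂)₆]⁴−: Ligand charges: each nitro (N-bound nitrite) is −1. With an overall charge of −4 the nickel centre must be in the +2 oxidation state. Group 10 minus oxidation state 2 gives a d⁸ configuration. The d⁸ configuration leaves the e_g set evenly filled (or empty) — no strong Jahn–Teller driving force.
[CrF₆]⁴−: Ligand charges: each fluoride is −1. With an overall charge of −4 the chromium centre must be in the +2 oxidation state. Group 6 minus oxidation state 2 gives a d⁴ configuration. Fluoride is a weak-field ligand for a first-row metal, so the complex is high-spin. The t₂g³e_g¹ (high-spin) configuration has an unevenly filled e_g set; the Jahn–Teller theorem predicts a tetragonal distortion (typically axial elongation) to lift the degeneracy.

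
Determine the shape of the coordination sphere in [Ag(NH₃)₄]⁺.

tetrahedral

Ammonia is neutral; balancing the +1 overall charge requires Ag(I).
Silver is a group-11 element; Ag(I) is therefore d¹⁰.
With 4 monodentate ligands the coordination number is 4.
A d¹⁰ ion has no crystal-field stabilisation preference between square planar and tetrahedral, so four ligands adopt the sterically favoured tetrahedral geometry.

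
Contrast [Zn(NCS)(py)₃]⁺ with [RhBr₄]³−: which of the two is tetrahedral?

[Zn(NCS)(py)₃]⁺

For [Zn(NCS)(py)₃]⁺: Summing ligand charges against the +1 overall charge gives an oxidation state of +2 for zinc. Zn sits in group 12, so the d-electron count is 12 − 2 = 10. A d¹⁰ ion has no crystal-field stabilisation preference between square planar and tetrahedral, so four ligands adopt the sterically favoured tetrahedral geometry. → tetrahedral.
For [RhBr₄]³−: Ligand charges: each bromide is −1. With an overall charge of −3 the rhodium centre must be in the +1 oxidation state. Group 9 minus oxidation state 1 gives a d⁸ configuration. A 4d d⁸ ion has a large crystal-field splitting; square planar leaves the high-energy d_{x²−y²} orbital empty and maximises CFSE. → square planar.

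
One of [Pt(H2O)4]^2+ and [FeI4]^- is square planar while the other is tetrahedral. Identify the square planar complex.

For [Pt(H2O)4]^2+: Summing ligand charges against the +2 overall charge gives an oxidation state of +2 for platinum. Pt sits in group 10, so the d-electron count is 10 − 2 = 8. A 5d d⁸ ion has a large crystal-field splitting; square planar leaves the high-energy d_{x²−y²} orbital empty and maximises CFSE. → square planar.
For [FeI4]^-: Summing ligand charges against the −1 overall charge gives an oxidation state of +3 for iron. Group 8 minus oxidation state 3 gives a d⁵ configuration. A high-spin d⁵ ion has zero CFSE in either geometry, so four ligands adopt the sterically favoured tetrahedral geometry. → tetrahedral.

[Pt(H2O)4]^2+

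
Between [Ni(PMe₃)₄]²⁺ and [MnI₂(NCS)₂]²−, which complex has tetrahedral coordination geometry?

For [Ni(PMe₃)₄]²⁺: Summing ligand charges against the +2 overall charge gives an oxidation state of +2 for nickel. Ni sits in group 10, so the d-electron count is 10 − 2 = 8. Trimethylphosphine is a strong-field ligand (high in the spectrochemical series). A 3d d⁸ ion with strong-field ligands gains enough CFSE to favour square planar over tetrahedral. → square planar.
For [MnI₂(NCS)₂]²−: Ligand charges: each iodide is −1; each isothiocyanate is −1. With an overall charge of −2 the manganese centre must be in the +2 oxidation state. Manganese is a group-7 element; Mn(II) is therefore d⁵. A high-spin d⁵ ion has zero CFSE in either geometry, so four ligands adopt the sterically favoured tetrahedral geometry. → tetrahedral.

[MnI₂(NCS)₂]²−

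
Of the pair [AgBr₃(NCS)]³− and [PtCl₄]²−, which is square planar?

For [AgBr₃(NCS)]³−: Summing ligand charges against the −3 overall charge gives an oxidation state of +1 for silver. Silver is a group-11 element; Ag(I) is therefore d¹⁰. A d¹⁰ ion has no crystal-field stabilisation preference between square planar and tetrahedral, so four ligands adopt the sterically favoured tetrahedral geometry. → tetrahedral.
For [PtCl₄]²−: Summing ligand charges against the −2 overall charge gives an oxidation state of +2 for platinum. Group 10 minus oxidation state 2 gives a d⁸ configuration. A 5d d⁸ ion has a large crystal-field splitting; square planar leaves the high-energy d_{x²−y²} orbital empty and maximises CFSE. → square planar.

[PtCl₄]²−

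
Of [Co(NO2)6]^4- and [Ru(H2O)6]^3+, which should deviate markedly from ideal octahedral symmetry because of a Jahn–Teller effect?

[Co(NO2)6]^4-: Each nitro (N-bound nitrite) is −1; balancing the −4 overall charge requires Co(II). Co sits in group 9, so the d-electron count is 9 − 2 = 7. Nitro (N-bound nitrite) is a strong-field ligand (high in the spectrochemical series) for a first-row metal, so the complex is low-spin. The t₂g⁶e_g¹ (low-spin) configuration has an unevenly filled e_g set; the Jahn–Teller theorem predicts a tetragonal distortion (typically axial elongation) to lift the degeneracy.
[Ru(H2O)6]^3+: Ligand charges: water is neutral. With an overall charge of +3 the ruthenium centre must be in the +3 oxidation state. Group 8 minus oxidation state 3 gives a d⁵ configuration. A 4d ion has a large Δₒ and is invariably low-spin. The d⁵ configuration leaves the e_g set evenly filled (or empty) — no strong Jahn–Teller driving force.

[Co(NO2)6]^4-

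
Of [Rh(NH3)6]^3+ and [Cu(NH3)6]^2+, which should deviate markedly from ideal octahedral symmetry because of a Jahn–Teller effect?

[Cu(NH3)6]^2+

[Rh(NH3)6]^3+: Ligand charges: ammonia is neutral. With an overall charge of +3 the rhodium centre must be in the +3 oxidation state. Group 9 minus oxidation state 3 gives a d⁶ configuration. A 4d ion has a large Δₒ and is invariably low-spin. The d⁶ configuration leaves the e_g set evenly filled (or empty) — no strong Jahn–Teller driving force.
[Cu(NH3)6]^2+: Ligand charges: ammonia is neutral. With an overall charge of +2 the copper centre must be in the +2 oxidation state. Group 11 minus oxidation state 2 gives a d⁹ configuration. The t₂g⁶e_g³ configuration has an unevenly filled e_g set; the Jahn–Teller theorem predicts a tetragonal distortion (typically axial elongation) to lift the degeneracy.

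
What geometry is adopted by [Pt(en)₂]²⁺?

Ethylenediamine is neutral; balancing the +2 overall charge requires Pt(II).
Group 10 minus oxidation state 2 gives a d⁸ configuration.
Counting donor atoms: 2×ethylenediamine (bidentate) → 4 donors. Coordination number = 4.
A 5d d⁸ ion has a large crystal-field splitting; square planar leaves the high-energy d_{x²−y²} orbital empty and maximises CFSE.

square planar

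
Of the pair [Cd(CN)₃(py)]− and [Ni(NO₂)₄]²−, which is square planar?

[Ni(NO₂)₄]²−

For [Cd(CN)₃(py)]−: Ligand charges: each cyanide is −1; pyridine is neutral. With an overall charge of −1 the cadmium centre must be in the +2 oxidation state. Cadmium is a group-12 element; Cd(II) is therefore d¹⁰. A d¹⁰ ion has no crystal-field stabilisation preference between square planar and tetrahedral, so four ligands adopt the sterically favoured tetrahedral geometry. → tetrahedral.
For [Ni(NO₂)₄]²−: Each nitro (N-bound nitrite) is −1; balancing the −2 overall charge requires Ni(II). Ni sits in group 10, so the d-electron count is 10 − 2 = 8. Nitro (N-bound nitrite) is a strong-field ligand (high in the spectrochemical series). A 3d d⁸ ion with strong-field ligands gains enough CFSE to favour square planar over tetrahedral. → square planar.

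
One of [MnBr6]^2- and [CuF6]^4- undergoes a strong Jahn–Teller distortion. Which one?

[CuF6]^4-

[MnBr6]^2-: Summing ligand charges against the −2 overall charge gives an oxidation state of +4 for manganese. Manganese is a group-7 element; Mn(IV) is therefore d³. The d³ configuration leaves the e_g set evenly filled (or empty) — no strong Jahn–Teller driving force.
[CuF6]^4-: Each fluoride is −1; balancing the −4 overall charge requires Cu(II). Copper is a group-11 element; Cu(II) is therefore d⁹. The t₂g⁶e_g³ configuration has an unevenly filled e_g set; the Jahn–Teller theorem predicts a tetragonal distortion (typically axial elongation) to lift the degeneracy.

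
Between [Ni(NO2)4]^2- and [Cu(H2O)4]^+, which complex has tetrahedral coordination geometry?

[Cu(H2O)4]^+

For [Ni(NO2)4]^2-: Summing ligand charges against the −2 overall charge gives an oxidation state of +2 for nickel. Ni sits in group 10, so the d-electron count is 10 − 2 = 8. Nitro (N-bound nitrite) is a strong-field ligand (high in the spectrochemical series). A 3d d⁸ ion with strong-field ligands gains enough CFSE to favour square planar over tetrahedral. → square planar.
For [Cu(H2O)4]^+: Ligand charges: water is neutral. With an overall charge of +1 the copper centre must be in the +1 oxidation state. Copper is a group-11 element; Cu(I) is therefore d¹⁰. A d¹⁰ ion has no crystal-field stabilisation preference between square planar and tetrahedral, so four ligands adopt the sterically favoured tetrahedral geometry. → tetrahedral.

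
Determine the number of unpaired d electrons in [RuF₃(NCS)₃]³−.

Each fluoride is −1; each isothiocyanate is −1; balancing the −3 overall charge requires Ru(III).
Ruthenium is a group-8 element; Ru(III) is therefore d⁵.
The spin state decides the count: a 4d ion has a large Δₒ and is invariably low-spin.
An octahedral low-spin d⁵ ion is t₂g⁵e_g⁰, giving 1 unpaired electron.

1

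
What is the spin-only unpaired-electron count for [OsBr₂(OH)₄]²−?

Each bromide is −1; each hydroxide is −1; balancing the −2 overall charge requires Os(IV).
Osmium is a group-8 element; Os(IV) is therefore d⁴.
The spin state decides the count: a 5d ion has a large Δₒ and is invariably low-spin.
An octahedral low-spin d⁴ ion is t₂g⁴e_g⁰, giving 2 unpaired electrons.

2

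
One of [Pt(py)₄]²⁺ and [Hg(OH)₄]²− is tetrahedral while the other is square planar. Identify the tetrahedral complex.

For [Pt(py)₄]²⁺: Pyridine is neutral; balancing the +2 overall charge requires Pt(II). Group 10 minus oxidation state 2 gives a d⁸ configuration. A 5d d⁸ ion has a large crystal-field splitting; square planar leaves the high-energy d_{x²−y²} orbital empty and maximises CFSE. → square planar.
For [Hg(OH)₄]²−: Ligand charges: each hydroxide is −1. With an overall charge of −2 the mercury centre must be in the +2 oxidation state. Group 12 minus oxidation state 2 gives a d¹⁰ configuration. A d¹⁰ ion has no crystal-field stabilisation preference between square planar and tetrahedral, so four ligands adopt the sterically favoured tetrahedral geometry. → tetrahedral.

[Hg(OH)₄]²−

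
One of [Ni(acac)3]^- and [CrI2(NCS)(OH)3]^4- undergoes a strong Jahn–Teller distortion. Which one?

[Ni(acac)3]^-: Summing ligand charges against the −1 overall charge gives an oxidation state of +2 for nickel. Nickel is a group-10 element; Ni(II) is therefore d⁸. The d⁸ configuration leaves the e_g set evenly filled (or empty) — no strong Jahn–Teller driving force.
[CrI2(NCS)(OH)3]^4-: Summing ligand charges against the −4 overall charge gives an oxidation state of +2 for chromium. Group 6 minus oxidation state 2 gives a d⁴ configuration. Hydroxide, iodide, and isothiocyanate are weak-field ligands for a first-row metal, so the complex is high-spin. The t₂g³e_g¹ (high-spin) configuration has an unevenly filled e_g set; the Jahn–Teller theorem predicts a tetragonal distortion (typically axial elongation) to lift the degeneracy.

[CrI2(NCS)(OH)3]^4-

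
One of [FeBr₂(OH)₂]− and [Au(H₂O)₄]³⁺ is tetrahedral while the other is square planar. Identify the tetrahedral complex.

For [FeBr₂(OH)₂]−: Each bromide is −1; each hydroxide is −1; balancing the −1 overall charge requires Fe(III). Iron is a group-8 element; Fe(III) is therefore d⁵. A high-spin d⁵ ion has zero CFSE in either geometry, so four ligands adopt the sterically favoured tetrahedral geometry. → tetrahedral.
For [Au(H₂O)₄]³⁺: Summing ligand charges against the +3 overall charge gives an oxidation state of +3 for gold. Au sits in group 11, so the d-electron count is 11 − 3 = 8. A 5d d⁸ ion has a large crystal-field splitting; square planar leaves the high-energy d_{x²−y²} orbital empty and maximises CFSE. → square planar.

[FeBr₂(OH)₂]−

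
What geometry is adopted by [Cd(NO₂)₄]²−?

tetrahedral

Each nitro (N-bound nitrite) is −1; balancing the −2 overall charge requires Cd(II).
Group 12 minus oxidation state 2 gives a d¹⁰ configuration.
With 4 monodentate ligands the coordination number is 4.
A d¹⁰ ion has no crystal-field stabilisation preference between square planar and tetrahedral, so four ligands adopt the sterically favoured tetrahedral geometry.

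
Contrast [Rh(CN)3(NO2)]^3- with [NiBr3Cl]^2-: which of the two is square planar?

For [Rh(CN)3(NO2)]^3-: Ligand charges: each cyanide is −1; each nitro (N-bound nitrite) is −1. With an overall charge of −3 the rhodium centre must be in the +1 oxidation state. Group 9 minus oxidation state 1 gives a d⁸ configuration. A 4d d⁸ ion has a large crystal-field splitting; square planar leaves the high-energy d_{x²−y²} orbital empty and maximises CFSE. → square planar.
For [NiBr3Cl]^2-: Summing ligand charges against the −2 overall charge gives an oxidation state of +2 for nickel. Nickel is a group-10 element; Ni(II) is therefore d⁸. Bromide and chloride are weak-field ligands. With weak-field ligands the CFSE gain from square planar is small, so a 3d d⁸ ion takes the sterically preferred tetrahedral geometry. → tetrahedral.

[Rh(CN)3(NO2)]^3-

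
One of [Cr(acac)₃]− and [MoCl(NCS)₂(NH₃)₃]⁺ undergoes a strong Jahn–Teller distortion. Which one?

[Cr(acac)₃]−: Each acetylacetonate is −1; balancing the −1 overall charge requires Cr(II). Chromium is a group-6 element; Cr(II) is therefore d⁴. Acetylacetonate is a weak-field ligand for a first-row metal, so the complex is high-spin. The t₂g³e_g¹ (high-spin) configuration has an unevenly filled e_g set; the Jahn–Teller theorem predicts a tetragonal distortion (typically axial elongation) to lift the degeneracy.
[MoCl(NCS)₂(NH₃)₃]⁺: Each chloride is −1; each isothiocyanate is −1; ammonia is neutral; balancing the +1 overall charge requires Mo(IV). Group 6 minus oxidation state 4 gives a d² configuration. The d² configuration leaves the e_g set evenly filled (or empty) — no strong Jahn–Teller driving force.

[Cr(acac)₃]−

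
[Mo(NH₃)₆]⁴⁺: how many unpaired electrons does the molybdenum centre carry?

2

Ligand charges: ammonia is neutral. With an overall charge of +4 the molybdenum centre must be in the +4 oxidation state.
Mo sits in group 6, so the d-electron count is 6 − 4 = 2.
In an octahedral field the d² configuration is t₂g²e_g⁰ (only one arrangement possible), giving 2 unpaired electrons.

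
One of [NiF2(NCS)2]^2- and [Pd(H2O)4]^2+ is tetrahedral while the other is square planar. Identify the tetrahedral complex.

[NiF2(NCS)2]^2-

For [NiF2(NCS)2]^2-: Each fluoride is −1; each isothiocyanate is −1; balancing the −2 overall charge requires Ni(II). Group 10 minus oxidation state 2 gives a d⁸ configuration. Fluoride and isothiocyanate are weak-field ligands. With weak-field ligands the CFSE gain from square planar is small, so a 3d d⁸ ion takes the sterically preferred tetrahedral geometry. → tetrahedral.
For [Pd(H2O)4]^2+: Summing ligand charges against the +2 overall charge gives an oxidation state of +2 for palladium. Group 10 minus oxidation state 2 gives a d⁸ configuration. A 4d d⁸ ion has a large crystal-field splitting; square planar leaves the high-energy d_{x²−y²} orbital empty and maximises CFSE. → square planar.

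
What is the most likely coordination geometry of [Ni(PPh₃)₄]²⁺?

square planar

Ligand charges: triphenylphosphine is neutral. With an overall charge of +2 the nickel centre must be in the +2 oxidation state.
Group 10 minus oxidation state 2 gives a d⁸ configuration.
With 4 monodentate ligands the coordination number is 4.
Triphenylphosphine is a strong-field ligand (high in the spectrochemical series).
A 3d d⁸ ion with strong-field ligands gains enough CFSE to favour square planar over tetrahedral.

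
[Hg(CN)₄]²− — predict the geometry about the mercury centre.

Summing ligand charges against the −2 overall charge gives an oxidation state of +2 for mercury.
Mercury is a group-12 element; Hg(II) is therefore d¹⁰.
Coordination number: 4.
A d¹⁰ ion has no crystal-field stabilisation preference between square planar and tetrahedral, so four ligands adopt the sterically favoured tetrahedral geometry.

tetrahedral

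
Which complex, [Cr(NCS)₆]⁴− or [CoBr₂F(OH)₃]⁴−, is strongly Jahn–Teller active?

[Cr(NCS)₆]⁴−: Ligand charges: each isothiocyanate is −1. With an overall charge of −4 the chromium centre must be in the +2 oxidation state. Group 6 minus oxidation state 2 gives a d⁴ configuration. Isothiocyanate is a weak-field ligand for a first-row metal, so the complex is high-spin. The t₂g³e_g¹ (high-spin) configuration has an unevenly filled e_g set; the Jahn–Teller theorem predicts a tetragonal distortion (typically axial elongation) to lift the degeneracy.
[CoBr₂F(OH)₃]⁴−: Ligand charges: each bromide is −1; each fluoride is −1; each hydroxide is −1. With an overall charge of −4 the cobalt centre must be in the +2 oxidation state. Group 9 minus oxidation state 2 gives a d⁷ configuration. Bromide, fluoride, and hydroxide are weak-field ligands for a first-row metal, so the complex is high-spin. The d⁷ configuration leaves the e_g set evenly filled (or empty) — no strong Jahn–Teller driving force.

[Cr(NCS)₆]⁴−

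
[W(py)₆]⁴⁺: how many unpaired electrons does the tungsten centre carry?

Summing ligand charges against the +4 overall charge gives an oxidation state of +4 for tungsten.
Group 6 minus oxidation state 4 gives a d² configuration.
In an octahedral field the d² configuration is t₂g²e_g⁰ (only one arrangement possible), giving 2 unpaired electrons.

2 unpaired electrons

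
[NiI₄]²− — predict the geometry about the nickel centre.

tetrahedral

Ligand charges: each iodide is −1. With an overall charge of −2 the nickel centre must be in the +2 oxidation state.
Ni sits in group 10, so the d-electron count is 10 − 2 = 8.
With 4 monodentate ligands the coordination number is 4.
Iodide is a weak-field ligand.
With weak-field ligands the CFSE gain from square planar is small, so a 3d d⁸ ion takes the sterically preferred tetrahedral geometry.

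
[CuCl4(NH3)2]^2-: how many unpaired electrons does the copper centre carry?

Summing ligand charges against the −2 overall charge gives an oxidation state of +2 for copper.
Copper is a group-11 element; Cu(II) is therefore d⁹.
In an octahedral field the d⁹ configuration is t₂g⁶e_g³ (only one arrangement possible), giving 1 unpaired electron.

1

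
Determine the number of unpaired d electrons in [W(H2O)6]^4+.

Summing ligand charges against the +4 overall charge gives an oxidation state of +4 for tungsten.
Group 6 minus oxidation state 4 gives a d² configuration.
In an octahedral field the d² configuration is t₂g²e_g⁰ (only one arrangement possible), giving 2 unpaired electrons.

2 unpaired electrons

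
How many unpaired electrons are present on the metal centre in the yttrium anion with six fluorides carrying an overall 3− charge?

0 unpaired electrons

Summing ligand charges against the −3 overall charge gives an oxidation state of +3 for yttrium.
Yttrium is a group-3 element; Y(III) is therefore d⁰.
In an octahedral field the d⁰ configuration is t₂g⁰e_g⁰, giving 0 unpaired electrons.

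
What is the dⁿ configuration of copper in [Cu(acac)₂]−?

d10

Summing ligand charges against the −1 overall charge gives an oxidation state of +1 for copper.
Cu sits in group 11, so the d-electron count is 11 − 1 = 10.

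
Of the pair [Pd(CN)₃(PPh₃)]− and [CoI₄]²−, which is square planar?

For [Pd(CN)₃(PPh₃)]−: Summing ligand charges against the −1 overall charge gives an oxidation state of +2 for palladium. Palladium is a group-10 element; Pd(II) is therefore d⁸. A 4d d⁸ ion has a large crystal-field splitting; square planar leaves the high-energy d_{x²−y²} orbital empty and maximises CFSE. → square planar.
For [CoI₄]²−: Each iodide is −1; balancing the −2 overall charge requires Co(II). Co sits in group 9, so the d-electron count is 9 − 2 = 7. For a high-spin 3d d⁷ ion with weak-field ligands the small Δₜ gives little square-planar CFSE advantage, so four ligands adopt the sterically favoured tetrahedral geometry. → tetrahedral.

[Pd(CN)₃(PPh₃)]−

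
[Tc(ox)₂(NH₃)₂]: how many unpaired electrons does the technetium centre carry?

3

Ligand charges: each oxalate is −2; ammonia is neutral. With an overall charge of 0 the technetium centre must be in the +4 oxidation state.
Tc sits in group 7, so the d-electron count is 7 − 4 = 3.
Counting donor atoms: 2×oxalate (bidentate) → 4 donors; 2×ammonia (monodentate) → 2 donors. Coordination number = 6.
In an octahedral field the d³ configuration is t₂g³e_g⁰ (only one arrangement possible), giving 3 unpaired electrons.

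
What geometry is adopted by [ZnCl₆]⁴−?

octahedral

Each chloride is −1; balancing the −4 overall charge requires Zn(II).
Zinc is a group-12 element; Zn(II) is therefore d¹⁰.
Coordination number: 6.
Six donors around a single metal centre give an octahedral coordination sphere.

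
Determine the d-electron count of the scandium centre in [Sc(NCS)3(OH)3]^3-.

d0

Ligand charges: each isothiocyanate is −1; each hydroxide is −1. With an overall charge of −3 the scandium centre must be in the +3 oxidation state.
Group 3 minus oxidation state 3 gives a d⁰ configuration.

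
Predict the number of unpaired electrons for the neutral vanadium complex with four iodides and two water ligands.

1

Each iodide is −1; water is neutral; balancing the 0 overall charge requires V(IV).
Group 5 minus oxidation state 4 gives a d¹ configuration.
In an octahedral field the d¹ configuration is t₂g¹e_g⁰ (only one arrangement possible), giving 1 unpaired electron.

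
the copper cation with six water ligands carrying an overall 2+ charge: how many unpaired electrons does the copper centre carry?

1

Summing ligand charges against the +2 overall charge gives an oxidation state of +2 for copper.
Group 11 minus oxidation state 2 gives a d⁹ configuration.
In an octahedral field the d⁹ configuration is t₂g⁶e_g³ (only one arrangement possible), giving 1 unpaired electron.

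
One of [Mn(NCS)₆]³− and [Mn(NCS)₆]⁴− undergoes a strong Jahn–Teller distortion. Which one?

[Mn(NCS)₆]³−

[Mn(NCS)₆]³−: Ligand charges: each isothiocyanate is −1. With an overall charge of −3 the manganese centre must be in the +3 oxidation state. Group 7 minus oxidation state 3 gives a d⁴ configuration. Isothiocyanate is a weak-field ligand for a first-row metal, so the complex is high-spin. The t₂g³e_g¹ (high-spin) configuration has an unevenly filled e_g set; the Jahn–Teller theorem predicts a tetragonal distortion (typically axial elongation) to lift the degeneracy.
[Mn(NCS)₆]⁴−: Ligand charges: each isothiocyanate is −1. With an overall charge of −4 the manganese centre must be in the +2 oxidation state. Mn sits in group 7, so the d-electron count is 7 − 2 = 5. Isothiocyanate is a weak-field ligand for a first-row metal, so the complex is high-spin. The d⁵ configuration leaves the e_g set evenly filled (or empty) — no strong Jahn–Teller driving force.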